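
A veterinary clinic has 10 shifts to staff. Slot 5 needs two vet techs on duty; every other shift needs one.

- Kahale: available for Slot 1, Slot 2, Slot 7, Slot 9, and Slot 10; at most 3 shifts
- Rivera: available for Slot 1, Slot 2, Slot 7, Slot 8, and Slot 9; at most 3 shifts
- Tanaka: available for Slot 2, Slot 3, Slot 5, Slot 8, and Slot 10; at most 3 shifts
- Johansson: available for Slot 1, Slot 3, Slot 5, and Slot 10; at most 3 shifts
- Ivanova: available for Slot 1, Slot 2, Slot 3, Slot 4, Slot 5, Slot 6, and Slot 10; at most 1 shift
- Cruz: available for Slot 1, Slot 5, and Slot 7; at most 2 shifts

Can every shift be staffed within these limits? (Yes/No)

Total capacity is 15 and 11 slots are needed, so capacity alone doesn't rule it out.
Shifts {Slot 4, Slot 6} need 2 worker-slots in total, but the vet techs available for any of those shifts (Ivanova) can supply at most 1 among them. So no valid schedule exists.

No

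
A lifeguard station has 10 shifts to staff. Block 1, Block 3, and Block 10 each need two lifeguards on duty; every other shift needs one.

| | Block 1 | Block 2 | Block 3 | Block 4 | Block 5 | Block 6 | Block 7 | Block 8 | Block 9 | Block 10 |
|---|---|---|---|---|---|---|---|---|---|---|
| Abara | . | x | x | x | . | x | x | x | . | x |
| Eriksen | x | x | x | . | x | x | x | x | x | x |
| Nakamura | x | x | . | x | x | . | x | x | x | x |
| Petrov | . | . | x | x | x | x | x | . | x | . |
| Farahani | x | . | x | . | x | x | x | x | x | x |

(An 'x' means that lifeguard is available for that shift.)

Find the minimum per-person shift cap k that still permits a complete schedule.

3

With 5 lifeguards and 13 worker-slots to fill, someone must work at least ⌈13/5⌉ = 3 shifts, so k ≥ 3.
k = 3 works: Block 1→Eriksen+Nakamura, Block 2→Abara, Block 3→Petrov+Farahani, Block 4→Abara, Block 5→Eriksen, Block 6→Abara, Block 7→Petrov, Block 8→Eriksen, Block 9→Nakamura, Block 10→Nakamura+Farahani.
Loads: Abara 3, Eriksen 3, Nakamura 3, Petrov 2, Farahani 2 — all ≤ 3.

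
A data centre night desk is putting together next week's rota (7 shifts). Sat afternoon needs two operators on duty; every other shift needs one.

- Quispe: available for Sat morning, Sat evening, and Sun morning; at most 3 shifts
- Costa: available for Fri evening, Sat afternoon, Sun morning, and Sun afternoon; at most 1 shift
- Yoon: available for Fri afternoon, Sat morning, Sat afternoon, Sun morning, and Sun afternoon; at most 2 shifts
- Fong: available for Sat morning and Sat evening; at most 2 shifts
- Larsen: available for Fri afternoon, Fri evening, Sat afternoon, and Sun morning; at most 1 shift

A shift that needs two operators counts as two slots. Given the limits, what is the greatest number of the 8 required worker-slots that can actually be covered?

7

Total capacity across all operators is 3+1+2+2+1 = 9, and 8 slots are needed, so at most 8 can be filled.
Shifts {Fri afternoon, Fri evening, Sat afternoon, Sun afternoon} need 5 slots but only Costa, Yoon, and Larsen are available for them, supplying at most 4 — so at least 1 slot must go unfilled.
An assignment achieving 7: Fri afternoon→Yoon, Fri evening→Costa, Sat morning→Quispe, Sat afternoon→Larsen, Sat evening→Quispe, Sun morning→Quispe, Sun afternoon→Yoon.
Loads: Quispe 3/3, Costa 1/1, Yoon 2/2, Fong 0/2, Larsen 1/1.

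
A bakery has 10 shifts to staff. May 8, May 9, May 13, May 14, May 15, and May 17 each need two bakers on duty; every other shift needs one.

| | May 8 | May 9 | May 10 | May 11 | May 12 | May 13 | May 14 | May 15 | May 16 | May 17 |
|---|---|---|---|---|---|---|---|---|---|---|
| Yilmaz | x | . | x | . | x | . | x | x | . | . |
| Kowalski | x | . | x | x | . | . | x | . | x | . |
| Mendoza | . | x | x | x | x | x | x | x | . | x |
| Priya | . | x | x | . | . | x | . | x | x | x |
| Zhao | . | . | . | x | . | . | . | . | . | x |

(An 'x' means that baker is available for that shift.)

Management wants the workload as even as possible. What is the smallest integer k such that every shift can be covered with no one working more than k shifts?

4

With 5 bakers and 16 worker-slots to fill, someone must work at least ⌈16/5⌉ = 4 shifts, so k ≥ 4.
k = 4 works: May 8→Yilmaz+Kowalski, May 9→Mendoza+Priya, May 10→Priya, May 11→Kowalski, May 12→Yilmaz, May 13→Mendoza+Priya, May 14→Yilmaz+Kowalski, May 15→Yilmaz+Mendoza, May 16→Kowalski, May 17→Mendoza+Priya.
Loads: Yilmaz 4, Kowalski 4, Mendoza 4, Priya 4, Zhao 0 — all ≤ 4.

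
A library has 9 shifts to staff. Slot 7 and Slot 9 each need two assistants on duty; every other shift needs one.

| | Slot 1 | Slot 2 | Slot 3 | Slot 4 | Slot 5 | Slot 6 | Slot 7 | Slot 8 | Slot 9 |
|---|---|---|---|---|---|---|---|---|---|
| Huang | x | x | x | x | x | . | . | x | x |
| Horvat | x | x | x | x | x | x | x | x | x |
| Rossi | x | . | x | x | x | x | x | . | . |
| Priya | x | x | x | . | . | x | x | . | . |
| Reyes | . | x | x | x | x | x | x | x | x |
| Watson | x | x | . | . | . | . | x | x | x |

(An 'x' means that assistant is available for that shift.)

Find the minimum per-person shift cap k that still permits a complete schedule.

2

With 6 assistants and 11 worker-slots to fill, someone must work at least ⌈11/6⌉ = 2 shifts, so k ≥ 2.
k = 2 works: Slot 1→Rossi, Slot 2→Priya, Slot 3→Rossi, Slot 4→Huang, Slot 5→Huang, Slot 6→Horvat, Slot 7→Priya+Reyes, Slot 8→Horvat, Slot 9→Reyes+Watson.
Loads: Huang 2, Horvat 2, Rossi 2, Priya 2, Reyes 2, Watson 1 — all ≤ 2.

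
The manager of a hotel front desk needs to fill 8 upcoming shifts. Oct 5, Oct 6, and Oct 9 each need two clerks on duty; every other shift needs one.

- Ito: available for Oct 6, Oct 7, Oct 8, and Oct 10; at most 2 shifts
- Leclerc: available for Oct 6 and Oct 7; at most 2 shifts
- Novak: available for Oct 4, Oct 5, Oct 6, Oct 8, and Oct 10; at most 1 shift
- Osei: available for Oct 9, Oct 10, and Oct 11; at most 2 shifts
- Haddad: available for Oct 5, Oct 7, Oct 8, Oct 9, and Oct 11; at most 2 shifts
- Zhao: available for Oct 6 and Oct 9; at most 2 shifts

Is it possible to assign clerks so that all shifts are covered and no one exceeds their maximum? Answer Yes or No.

Total capacity is 11 and 11 slots are needed, so capacity alone doesn't rule it out.
Shifts {Oct 4, Oct 5} need 3 worker-slots in total, but the clerks available for any of those shifts (Novak and Haddad) can supply at most 2 among them. So no valid schedule exists.

No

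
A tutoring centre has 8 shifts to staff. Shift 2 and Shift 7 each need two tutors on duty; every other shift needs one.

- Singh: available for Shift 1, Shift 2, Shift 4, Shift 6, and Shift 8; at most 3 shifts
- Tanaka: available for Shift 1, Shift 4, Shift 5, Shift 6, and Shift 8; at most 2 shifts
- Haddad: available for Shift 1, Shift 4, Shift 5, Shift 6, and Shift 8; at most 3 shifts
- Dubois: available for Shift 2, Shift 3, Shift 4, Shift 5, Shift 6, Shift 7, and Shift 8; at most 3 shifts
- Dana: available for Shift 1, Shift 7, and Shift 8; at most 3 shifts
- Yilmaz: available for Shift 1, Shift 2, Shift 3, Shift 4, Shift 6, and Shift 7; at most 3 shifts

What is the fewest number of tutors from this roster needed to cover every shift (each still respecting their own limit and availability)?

10 slots to fill and no one can take more than 3, so at least ⌈10/3⌉ = 4 tutors are needed.
Singh, Tanaka, Dubois, and Dana alone can cover everything: Shift 1→Singh, Shift 2→Singh+Dubois, Shift 3→Dubois, Shift 4→Singh, Shift 5→Tanaka, Shift 6→Tanaka, Shift 7→Dubois+Dana, Shift 8→Dana.

4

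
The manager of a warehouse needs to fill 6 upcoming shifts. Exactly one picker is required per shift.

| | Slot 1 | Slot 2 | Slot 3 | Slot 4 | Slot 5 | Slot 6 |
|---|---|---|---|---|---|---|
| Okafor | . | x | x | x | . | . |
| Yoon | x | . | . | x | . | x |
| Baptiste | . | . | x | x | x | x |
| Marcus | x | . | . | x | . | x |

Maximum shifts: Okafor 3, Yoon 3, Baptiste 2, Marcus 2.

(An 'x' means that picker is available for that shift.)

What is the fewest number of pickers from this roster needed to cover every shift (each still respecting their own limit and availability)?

6 slots to fill and no one can take more than 3, so at least ⌈6/3⌉ = 2 pickers are needed.
Shifts {Slot 1, Slot 2, Slot 5} need 3 slots, but among the pickers available for them (Okafor, Yoon, Baptiste, and Marcus) any 2 together supply at most 2. So 2 pickers are not enough.
Okafor, Yoon, and Baptiste alone can cover everything: Slot 1→Yoon, Slot 2→Okafor, Slot 3→Okafor, Slot 4→Okafor, Slot 5→Baptiste, Slot 6→Yoon.

3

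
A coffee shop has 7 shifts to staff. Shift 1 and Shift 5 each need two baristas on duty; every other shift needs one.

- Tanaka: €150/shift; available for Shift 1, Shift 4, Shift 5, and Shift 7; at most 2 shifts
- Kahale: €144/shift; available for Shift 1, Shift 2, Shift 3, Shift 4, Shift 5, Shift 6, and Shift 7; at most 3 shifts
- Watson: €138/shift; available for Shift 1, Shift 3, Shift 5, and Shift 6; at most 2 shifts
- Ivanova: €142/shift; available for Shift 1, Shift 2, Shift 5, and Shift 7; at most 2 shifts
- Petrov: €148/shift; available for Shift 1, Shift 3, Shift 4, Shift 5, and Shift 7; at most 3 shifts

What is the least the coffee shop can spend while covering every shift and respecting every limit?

€1288

Picking the cheapest available barista for each shift independently would cost €1264, but that ignores the shift limits.
An optimal schedule: Shift 1→Kahale+Petrov, Shift 2→Ivanova, Shift 3→Watson, Shift 4→Kahale, Shift 5→Kahale+Petrov, Shift 6→Watson, Shift 7→Ivanova.
Total: 144 + 148 + 142 + 138 + 144 + 144 + 148 + 138 + 142 = €1288.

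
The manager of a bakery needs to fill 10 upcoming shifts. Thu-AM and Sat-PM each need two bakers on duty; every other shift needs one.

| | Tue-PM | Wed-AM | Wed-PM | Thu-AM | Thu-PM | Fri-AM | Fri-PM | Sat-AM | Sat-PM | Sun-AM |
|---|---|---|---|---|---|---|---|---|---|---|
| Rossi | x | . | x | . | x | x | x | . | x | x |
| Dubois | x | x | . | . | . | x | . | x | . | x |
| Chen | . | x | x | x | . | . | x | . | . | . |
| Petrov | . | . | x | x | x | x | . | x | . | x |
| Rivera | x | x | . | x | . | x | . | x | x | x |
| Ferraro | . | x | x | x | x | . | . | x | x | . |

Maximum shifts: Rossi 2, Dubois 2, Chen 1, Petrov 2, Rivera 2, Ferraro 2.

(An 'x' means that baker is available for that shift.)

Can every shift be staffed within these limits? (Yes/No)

No

Total capacity is 2+2+1+2+2+2 = 11 but 12 worker-slots are needed — infeasible.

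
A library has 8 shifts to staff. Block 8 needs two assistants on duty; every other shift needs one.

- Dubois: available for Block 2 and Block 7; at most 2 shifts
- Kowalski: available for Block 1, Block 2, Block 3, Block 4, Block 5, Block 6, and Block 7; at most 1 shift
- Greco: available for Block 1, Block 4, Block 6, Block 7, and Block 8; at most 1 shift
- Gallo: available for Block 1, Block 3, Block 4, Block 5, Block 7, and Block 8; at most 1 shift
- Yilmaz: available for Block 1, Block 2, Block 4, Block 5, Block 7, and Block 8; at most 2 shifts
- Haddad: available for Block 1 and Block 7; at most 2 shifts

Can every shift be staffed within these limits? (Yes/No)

No

Total capacity is 9 and 9 slots are needed, so capacity alone doesn't rule it out.
Shifts {Block 3, Block 4, Block 5, Block 6, Block 8} need 6 worker-slots in total, but the assistants available for any of those shifts (Kowalski, Greco, Gallo, and Yilmaz) can supply at most 5 among them. So no valid schedule exists.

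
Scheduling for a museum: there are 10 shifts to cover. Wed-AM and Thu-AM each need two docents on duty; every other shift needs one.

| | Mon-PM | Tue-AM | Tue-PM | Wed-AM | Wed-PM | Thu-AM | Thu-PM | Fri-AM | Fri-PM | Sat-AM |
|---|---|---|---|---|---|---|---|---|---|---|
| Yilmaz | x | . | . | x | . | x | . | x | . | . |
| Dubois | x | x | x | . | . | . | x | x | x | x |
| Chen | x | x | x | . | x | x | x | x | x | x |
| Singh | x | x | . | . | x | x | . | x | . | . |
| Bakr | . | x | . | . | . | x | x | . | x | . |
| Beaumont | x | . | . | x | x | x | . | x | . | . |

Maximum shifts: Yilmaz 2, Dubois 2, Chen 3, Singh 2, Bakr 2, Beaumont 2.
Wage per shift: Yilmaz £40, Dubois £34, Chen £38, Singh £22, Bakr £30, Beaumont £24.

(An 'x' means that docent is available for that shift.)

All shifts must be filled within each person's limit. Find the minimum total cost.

£374

Wed-AM can only be covered by Yilmaz and Beaumont, so that assignment is forced.
Picking the cheapest available docent for each shift independently would cost £326, but that ignores the shift limits.
An optimal schedule: Mon-PM→Chen, Tue-AM→Singh, Tue-PM→Dubois, Wed-AM→Beaumont+Yilmaz, Wed-PM→Singh, Thu-AM→Beaumont+Chen, Thu-PM→Bakr, Fri-AM→Chen, Fri-PM→Bakr, Sat-AM→Dubois.
Total: 38 + 22 + 34 + 24 + 40 + 22 + 24 + 38 + 30 + 38 + 30 + 34 = £374.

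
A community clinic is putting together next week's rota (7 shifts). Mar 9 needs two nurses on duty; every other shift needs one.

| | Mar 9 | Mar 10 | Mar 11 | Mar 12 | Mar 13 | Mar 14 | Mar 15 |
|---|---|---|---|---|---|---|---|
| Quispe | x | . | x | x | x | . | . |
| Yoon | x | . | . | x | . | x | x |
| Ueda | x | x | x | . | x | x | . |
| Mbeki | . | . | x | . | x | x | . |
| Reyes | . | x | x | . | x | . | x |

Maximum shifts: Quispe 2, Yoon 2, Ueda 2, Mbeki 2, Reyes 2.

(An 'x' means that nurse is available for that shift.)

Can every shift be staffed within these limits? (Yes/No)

Yes

One valid schedule: Mar 9→Quispe+Yoon, Mar 10→Ueda, Mar 11→Mbeki, Mar 12→Quispe, Mar 13→Mbeki, Mar 14→Ueda, Mar 15→Yoon.
Loads: Quispe 2/2, Yoon 2/2, Ueda 2/2, Mbeki 2/2, Reyes 0/2 — all within limits.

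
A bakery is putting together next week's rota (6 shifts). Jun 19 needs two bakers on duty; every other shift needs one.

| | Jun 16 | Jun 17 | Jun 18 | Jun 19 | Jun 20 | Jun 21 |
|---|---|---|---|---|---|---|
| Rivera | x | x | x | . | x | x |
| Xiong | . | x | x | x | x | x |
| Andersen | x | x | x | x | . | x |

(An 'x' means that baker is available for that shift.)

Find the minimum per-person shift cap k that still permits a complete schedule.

With 3 bakers and 7 worker-slots to fill, someone must work at least ⌈7/3⌉ = 3 shifts, so k ≥ 3.
k = 3 works: Jun 16→Rivera, Jun 17→Rivera, Jun 18→Xiong, Jun 19→Xiong+Andersen, Jun 20→Rivera, Jun 21→Xiong.
Loads: Rivera 3, Xiong 3, Andersen 1 — all ≤ 3.

3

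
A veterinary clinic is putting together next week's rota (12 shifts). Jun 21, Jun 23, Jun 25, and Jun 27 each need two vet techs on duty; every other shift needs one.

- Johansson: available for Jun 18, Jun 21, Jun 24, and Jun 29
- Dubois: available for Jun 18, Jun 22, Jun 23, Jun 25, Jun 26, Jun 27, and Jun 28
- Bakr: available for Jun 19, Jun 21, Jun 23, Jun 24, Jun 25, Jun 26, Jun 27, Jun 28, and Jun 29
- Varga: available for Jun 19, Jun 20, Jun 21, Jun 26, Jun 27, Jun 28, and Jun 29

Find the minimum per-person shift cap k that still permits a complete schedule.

With 4 vet techs and 16 worker-slots to fill, someone must work at least ⌈16/4⌉ = 4 shifts, so k ≥ 4.
k = 4 works: Jun 18→Johansson, Jun 19→Bakr, Jun 20→Varga, Jun 21→Johansson+Bakr, Jun 22→Dubois, Jun 23→Dubois+Bakr, Jun 24→Johansson, Jun 25→Dubois+Bakr, Jun 26→Varga, Jun 27→Dubois+Varga, Jun 28→Varga, Jun 29→Johansson.
Loads: Johansson 4, Dubois 4, Bakr 4, Varga 4 — all ≤ 4.

4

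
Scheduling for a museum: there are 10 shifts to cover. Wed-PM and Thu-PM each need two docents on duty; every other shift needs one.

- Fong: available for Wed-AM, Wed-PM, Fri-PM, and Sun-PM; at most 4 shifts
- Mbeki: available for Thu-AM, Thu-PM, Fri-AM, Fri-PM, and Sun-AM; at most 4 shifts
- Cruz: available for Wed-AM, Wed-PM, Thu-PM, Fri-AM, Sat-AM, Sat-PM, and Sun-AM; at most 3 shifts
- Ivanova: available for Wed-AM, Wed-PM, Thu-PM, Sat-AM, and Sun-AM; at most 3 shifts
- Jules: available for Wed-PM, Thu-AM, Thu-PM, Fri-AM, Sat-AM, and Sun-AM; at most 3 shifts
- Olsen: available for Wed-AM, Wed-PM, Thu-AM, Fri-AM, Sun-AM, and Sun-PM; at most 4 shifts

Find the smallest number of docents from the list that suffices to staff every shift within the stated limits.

4

12 slots to fill and no one can take more than 4, so at least ⌈12/4⌉ = 3 docents are needed.
No set of 3 docents can cover every shift (each such set leaves at least one shift with no one available or exceeds a cap).
Fong, Mbeki, Cruz, and Ivanova alone can cover everything: Wed-AM→Fong, Wed-PM→Fong+Cruz, Thu-AM→Mbeki, Thu-PM→Mbeki+Ivanova, Fri-AM→Mbeki, Fri-PM→Fong, Sat-AM→Cruz, Sat-PM→Cruz, Sun-AM→Mbeki, Sun-PM→Fong.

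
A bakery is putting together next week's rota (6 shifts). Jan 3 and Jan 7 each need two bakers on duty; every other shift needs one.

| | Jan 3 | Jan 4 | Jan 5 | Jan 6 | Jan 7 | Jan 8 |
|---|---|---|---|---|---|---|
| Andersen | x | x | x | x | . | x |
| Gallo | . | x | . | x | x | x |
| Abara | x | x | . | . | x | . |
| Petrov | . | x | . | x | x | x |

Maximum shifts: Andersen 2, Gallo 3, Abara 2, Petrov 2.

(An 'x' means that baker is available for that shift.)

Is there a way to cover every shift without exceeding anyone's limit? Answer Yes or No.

Yes

Jan 3 can only be covered by Andersen and Abara, so that assignment is forced.
Jan 5 can only be covered by Andersen, so that assignment is forced.
One valid schedule: Jan 3→Andersen+Abara, Jan 4→Petrov, Jan 5→Andersen, Jan 6→Gallo, Jan 7→Gallo+Abara, Jan 8→Gallo.
Loads: Andersen 2/2, Gallo 3/3, Abara 2/2, Petrov 1/2 — all within limits.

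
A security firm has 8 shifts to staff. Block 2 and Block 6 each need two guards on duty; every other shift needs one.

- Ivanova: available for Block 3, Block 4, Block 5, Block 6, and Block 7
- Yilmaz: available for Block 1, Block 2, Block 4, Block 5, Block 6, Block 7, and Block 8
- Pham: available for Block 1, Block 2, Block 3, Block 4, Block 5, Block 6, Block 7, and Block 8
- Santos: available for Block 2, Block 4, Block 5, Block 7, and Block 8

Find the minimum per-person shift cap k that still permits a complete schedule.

3

With 4 guards and 10 worker-slots to fill, someone must work at least ⌈10/4⌉ = 3 shifts, so k ≥ 3.
k = 3 works: Block 1→Yilmaz, Block 2→Yilmaz+Pham, Block 3→Ivanova, Block 4→Ivanova, Block 5→Pham, Block 6→Ivanova+Yilmaz, Block 7→Santos, Block 8→Pham.
Loads: Ivanova 3, Yilmaz 3, Pham 3, Santos 1 — all ≤ 3.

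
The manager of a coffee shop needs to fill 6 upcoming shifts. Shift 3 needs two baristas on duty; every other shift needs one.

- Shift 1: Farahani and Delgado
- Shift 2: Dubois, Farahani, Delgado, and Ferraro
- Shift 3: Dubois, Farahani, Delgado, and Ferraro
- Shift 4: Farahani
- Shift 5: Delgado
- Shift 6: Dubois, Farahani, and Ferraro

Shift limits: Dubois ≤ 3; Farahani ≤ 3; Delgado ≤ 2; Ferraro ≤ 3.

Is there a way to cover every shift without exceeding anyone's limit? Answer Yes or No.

Shift 4 can only be covered by Farahani, so that assignment is forced.
Shift 5 can only be covered by Delgado, so that assignment is forced.
One valid schedule: Shift 1→Farahani, Shift 2→Dubois, Shift 3→Dubois+Farahani, Shift 4→Farahani, Shift 5→Delgado, Shift 6→Dubois.
Loads: Dubois 3/3, Farahani 3/3, Delgado 1/2, Ferraro 0/3 — all within limits.

Yes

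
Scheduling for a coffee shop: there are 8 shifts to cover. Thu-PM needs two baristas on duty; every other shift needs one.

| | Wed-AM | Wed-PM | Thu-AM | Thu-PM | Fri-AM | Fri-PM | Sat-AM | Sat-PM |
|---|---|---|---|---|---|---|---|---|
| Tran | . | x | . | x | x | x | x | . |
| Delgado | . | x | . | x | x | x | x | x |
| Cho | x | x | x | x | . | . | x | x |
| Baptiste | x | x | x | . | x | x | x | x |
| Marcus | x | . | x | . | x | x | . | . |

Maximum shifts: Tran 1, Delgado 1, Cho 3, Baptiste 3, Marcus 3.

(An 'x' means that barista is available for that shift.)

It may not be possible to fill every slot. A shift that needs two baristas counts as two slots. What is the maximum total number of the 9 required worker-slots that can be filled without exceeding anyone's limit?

9

Total capacity across all baristas is 1+1+3+3+3 = 11, and 9 slots are needed, so at most 9 can be filled.
An assignment achieving 9: Wed-AM→Cho, Wed-PM→Baptiste, Thu-AM→Cho, Thu-PM→Tran+Delgado, Fri-AM→Baptiste, Fri-PM→Marcus, Sat-AM→Baptiste, Sat-PM→Cho.
Loads: Tran 1/1, Delgado 1/1, Cho 3/3, Baptiste 3/3, Marcus 1/3.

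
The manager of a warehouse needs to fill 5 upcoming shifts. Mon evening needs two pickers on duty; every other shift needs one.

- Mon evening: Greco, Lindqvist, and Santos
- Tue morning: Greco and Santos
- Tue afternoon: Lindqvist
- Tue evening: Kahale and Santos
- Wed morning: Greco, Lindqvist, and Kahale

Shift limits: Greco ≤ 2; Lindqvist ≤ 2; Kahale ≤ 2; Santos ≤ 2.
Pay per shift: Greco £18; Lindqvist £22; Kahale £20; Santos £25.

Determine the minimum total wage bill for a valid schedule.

Tue afternoon can only be covered by Lindqvist, so that assignment is forced.
Picking the cheapest available picker for each shift independently would cost £118, but that ignores the shift limits.
An optimal schedule: Mon evening→Greco+Lindqvist, Tue morning→Greco, Tue afternoon→Lindqvist, Tue evening→Kahale, Wed morning→Kahale.
Total: 18 + 22 + 18 + 22 + 20 + 20 = £120.

£120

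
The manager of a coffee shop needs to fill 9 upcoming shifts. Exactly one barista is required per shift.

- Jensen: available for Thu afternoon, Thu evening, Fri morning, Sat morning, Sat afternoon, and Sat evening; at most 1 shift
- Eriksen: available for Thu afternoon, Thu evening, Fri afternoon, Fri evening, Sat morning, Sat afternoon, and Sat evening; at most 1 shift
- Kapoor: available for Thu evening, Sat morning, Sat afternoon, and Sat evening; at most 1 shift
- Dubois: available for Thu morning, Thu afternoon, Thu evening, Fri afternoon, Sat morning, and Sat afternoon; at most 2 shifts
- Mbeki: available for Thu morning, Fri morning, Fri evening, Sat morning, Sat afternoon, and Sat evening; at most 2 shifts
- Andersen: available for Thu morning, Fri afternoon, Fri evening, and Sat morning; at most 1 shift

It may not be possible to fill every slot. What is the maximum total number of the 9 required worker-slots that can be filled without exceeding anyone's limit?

Total capacity across all baristas is 1+1+1+2+2+1 = 8, and 9 slots are needed, so at most 8 can be filled.
An assignment achieving 8: Thu morning→Dubois, Thu afternoon→Eriksen, Thu evening→Kapoor, Fri morning→Jensen, Fri afternoon→Dubois, Fri evening→Mbeki, Sat morning→Andersen, Sat evening→Mbeki.
Loads: Jensen 1/1, Eriksen 1/1, Kapoor 1/1, Dubois 2/2, Mbeki 2/2, Andersen 1/1.

8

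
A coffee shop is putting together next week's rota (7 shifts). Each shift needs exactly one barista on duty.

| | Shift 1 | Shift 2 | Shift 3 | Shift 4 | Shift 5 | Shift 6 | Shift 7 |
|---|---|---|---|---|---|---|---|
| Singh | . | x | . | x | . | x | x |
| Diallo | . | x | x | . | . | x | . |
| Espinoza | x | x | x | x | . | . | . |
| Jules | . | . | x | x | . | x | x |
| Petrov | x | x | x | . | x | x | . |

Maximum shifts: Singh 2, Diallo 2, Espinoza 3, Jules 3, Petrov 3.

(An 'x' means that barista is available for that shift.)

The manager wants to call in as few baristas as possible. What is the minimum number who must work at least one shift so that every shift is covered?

3

7 slots to fill and no one can take more than 3, so at least ⌈7/3⌉ = 3 baristas are needed.
Singh, Diallo, and Petrov alone can cover everything: Shift 1→Petrov, Shift 2→Diallo, Shift 3→Diallo, Shift 4→Singh, Shift 5→Petrov, Shift 6→Petrov, Shift 7→Singh.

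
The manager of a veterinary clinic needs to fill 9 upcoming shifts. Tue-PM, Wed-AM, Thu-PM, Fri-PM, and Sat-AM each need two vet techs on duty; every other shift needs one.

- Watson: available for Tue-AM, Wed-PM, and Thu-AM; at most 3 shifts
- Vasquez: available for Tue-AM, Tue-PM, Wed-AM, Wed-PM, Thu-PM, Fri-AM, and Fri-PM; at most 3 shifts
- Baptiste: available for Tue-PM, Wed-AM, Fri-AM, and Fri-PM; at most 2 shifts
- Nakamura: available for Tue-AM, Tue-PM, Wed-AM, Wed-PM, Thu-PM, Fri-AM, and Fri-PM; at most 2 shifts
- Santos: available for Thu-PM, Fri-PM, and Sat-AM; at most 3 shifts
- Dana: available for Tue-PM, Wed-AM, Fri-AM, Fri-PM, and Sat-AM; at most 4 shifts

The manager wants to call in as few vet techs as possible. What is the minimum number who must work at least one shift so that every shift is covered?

14 slots to fill and no one can take more than 4, so at least ⌈14/4⌉ = 4 vet techs are needed.
Any 4 vet techs together have capacity at most 4+3+3+3 = 13 < 14 slots, so 4 can never suffice.
Watson, Vasquez, Baptiste, Santos, and Dana alone can cover everything: Tue-AM→Watson, Tue-PM→Vasquez+Baptiste, Wed-AM→Vasquez+Baptiste, Wed-PM→Watson, Thu-AM→Watson, Thu-PM→Vasquez+Santos, Fri-AM→Dana, Fri-PM→Santos+Dana, Sat-AM→Santos+Dana.

5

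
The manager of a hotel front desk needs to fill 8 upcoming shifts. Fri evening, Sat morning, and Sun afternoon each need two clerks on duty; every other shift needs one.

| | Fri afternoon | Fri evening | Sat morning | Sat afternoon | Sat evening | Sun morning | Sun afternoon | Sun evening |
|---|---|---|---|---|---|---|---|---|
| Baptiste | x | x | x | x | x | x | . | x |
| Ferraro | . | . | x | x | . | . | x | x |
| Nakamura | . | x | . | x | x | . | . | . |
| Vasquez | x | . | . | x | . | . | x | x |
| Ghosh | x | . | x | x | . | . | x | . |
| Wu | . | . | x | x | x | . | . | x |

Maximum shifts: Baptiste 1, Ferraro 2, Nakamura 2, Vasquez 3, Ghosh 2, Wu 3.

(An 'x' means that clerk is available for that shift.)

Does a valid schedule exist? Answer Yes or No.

No

Total capacity is 13 and 11 slots are needed, so capacity alone doesn't rule it out.
Shifts {Fri evening, Sun morning} need 3 worker-slots in total, but the clerks available for any of those shifts (Baptiste and Nakamura) can supply at most 2 among them. So no valid schedule exists.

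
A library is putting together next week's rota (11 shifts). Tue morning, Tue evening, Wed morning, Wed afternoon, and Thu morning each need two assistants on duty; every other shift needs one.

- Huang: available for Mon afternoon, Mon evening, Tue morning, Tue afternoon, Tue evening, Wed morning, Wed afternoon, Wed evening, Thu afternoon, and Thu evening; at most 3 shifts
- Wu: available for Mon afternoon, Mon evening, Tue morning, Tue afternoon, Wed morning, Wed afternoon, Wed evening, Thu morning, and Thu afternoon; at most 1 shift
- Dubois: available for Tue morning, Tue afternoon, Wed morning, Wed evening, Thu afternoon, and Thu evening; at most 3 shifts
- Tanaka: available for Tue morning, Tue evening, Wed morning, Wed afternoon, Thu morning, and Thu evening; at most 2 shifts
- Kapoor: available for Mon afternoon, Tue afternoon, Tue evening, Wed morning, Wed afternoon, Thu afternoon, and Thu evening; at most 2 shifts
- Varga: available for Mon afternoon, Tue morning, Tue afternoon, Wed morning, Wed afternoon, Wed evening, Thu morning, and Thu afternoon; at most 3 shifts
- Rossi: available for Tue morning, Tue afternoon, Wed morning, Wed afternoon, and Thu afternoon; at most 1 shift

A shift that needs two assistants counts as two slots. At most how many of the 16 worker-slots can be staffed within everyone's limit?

15

Total capacity across all assistants is 3+1+3+2+2+3+1 = 15, and 16 slots are needed, so at most 15 can be filled.
An assignment achieving 15: Mon afternoon→Huang, Mon evening→Huang, Tue morning→Dubois+Varga, Tue afternoon→Kapoor, Tue evening→Huang+Tanaka, Wed morning→Rossi, Wed afternoon→Kapoor+Varga, Wed evening→Dubois, Thu morning→Wu+Tanaka, Thu afternoon→Varga, Thu evening→Dubois.
Loads: Huang 3/3, Wu 1/1, Dubois 3/3, Tanaka 2/2, Kapoor 2/2, Varga 3/3, Rossi 1/1.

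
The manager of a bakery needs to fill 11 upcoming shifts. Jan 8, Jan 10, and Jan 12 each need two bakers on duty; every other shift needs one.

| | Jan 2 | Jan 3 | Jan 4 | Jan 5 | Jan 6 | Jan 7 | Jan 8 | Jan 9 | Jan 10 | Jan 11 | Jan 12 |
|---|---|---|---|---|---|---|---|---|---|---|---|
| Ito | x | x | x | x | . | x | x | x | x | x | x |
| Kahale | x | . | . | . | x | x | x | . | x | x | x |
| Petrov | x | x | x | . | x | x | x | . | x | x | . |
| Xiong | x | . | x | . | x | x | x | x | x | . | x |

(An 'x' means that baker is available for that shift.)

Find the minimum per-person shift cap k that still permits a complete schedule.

With 4 bakers and 14 worker-slots to fill, someone must work at least ⌈14/4⌉ = 4 shifts, so k ≥ 4.
k = 4 works: Jan 2→Kahale, Jan 3→Ito, Jan 4→Ito, Jan 5→Ito, Jan 6→Kahale, Jan 7→Petrov, Jan 8→Petrov+Xiong, Jan 9→Ito, Jan 10→Petrov+Xiong, Jan 11→Kahale, Jan 12→Kahale+Xiong.
Loads: Ito 4, Kahale 4, Petrov 3, Xiong 3 — all ≤ 4.

4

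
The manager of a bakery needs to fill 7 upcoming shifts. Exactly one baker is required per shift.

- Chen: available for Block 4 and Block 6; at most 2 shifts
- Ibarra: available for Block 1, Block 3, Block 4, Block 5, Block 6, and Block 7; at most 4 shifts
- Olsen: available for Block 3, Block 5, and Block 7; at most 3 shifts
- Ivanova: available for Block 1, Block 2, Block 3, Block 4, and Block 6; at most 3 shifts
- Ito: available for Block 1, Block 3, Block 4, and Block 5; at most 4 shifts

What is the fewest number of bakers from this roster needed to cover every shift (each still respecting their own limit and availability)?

7 slots to fill and no one can take more than 4, so at least ⌈7/4⌉ = 2 bakers are needed.
Ibarra and Ivanova alone can cover everything: Block 1→Ibarra, Block 2→Ivanova, Block 3→Ibarra, Block 4→Ivanova, Block 5→Ibarra, Block 6→Ivanova, Block 7→Ibarra.

2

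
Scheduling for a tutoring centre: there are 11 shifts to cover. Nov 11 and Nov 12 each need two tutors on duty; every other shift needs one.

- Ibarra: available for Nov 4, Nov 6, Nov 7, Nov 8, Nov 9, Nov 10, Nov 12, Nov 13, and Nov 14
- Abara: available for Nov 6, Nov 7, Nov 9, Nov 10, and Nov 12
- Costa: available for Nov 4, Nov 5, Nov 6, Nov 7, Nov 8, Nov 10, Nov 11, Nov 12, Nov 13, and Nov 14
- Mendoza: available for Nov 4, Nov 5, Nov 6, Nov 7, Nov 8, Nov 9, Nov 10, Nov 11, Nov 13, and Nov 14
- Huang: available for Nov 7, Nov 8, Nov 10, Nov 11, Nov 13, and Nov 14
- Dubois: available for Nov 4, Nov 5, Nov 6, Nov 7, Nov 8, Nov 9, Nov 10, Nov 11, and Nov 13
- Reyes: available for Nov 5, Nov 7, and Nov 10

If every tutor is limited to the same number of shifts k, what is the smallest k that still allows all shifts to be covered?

With 7 tutors and 13 worker-slots to fill, someone must work at least ⌈13/7⌉ = 2 shifts, so k ≥ 2.
k = 2 works: Nov 4→Ibarra, Nov 5→Costa, Nov 6→Mendoza, Nov 7→Dubois, Nov 8→Mendoza, Nov 9→Abara, Nov 10→Reyes, Nov 11→Huang+Dubois, Nov 12→Ibarra+Abara, Nov 13→Huang, Nov 14→Costa.
Loads: Ibarra 2, Abara 2, Costa 2, Mendoza 2, Huang 2, Dubois 2, Reyes 1 — all ≤ 2.

2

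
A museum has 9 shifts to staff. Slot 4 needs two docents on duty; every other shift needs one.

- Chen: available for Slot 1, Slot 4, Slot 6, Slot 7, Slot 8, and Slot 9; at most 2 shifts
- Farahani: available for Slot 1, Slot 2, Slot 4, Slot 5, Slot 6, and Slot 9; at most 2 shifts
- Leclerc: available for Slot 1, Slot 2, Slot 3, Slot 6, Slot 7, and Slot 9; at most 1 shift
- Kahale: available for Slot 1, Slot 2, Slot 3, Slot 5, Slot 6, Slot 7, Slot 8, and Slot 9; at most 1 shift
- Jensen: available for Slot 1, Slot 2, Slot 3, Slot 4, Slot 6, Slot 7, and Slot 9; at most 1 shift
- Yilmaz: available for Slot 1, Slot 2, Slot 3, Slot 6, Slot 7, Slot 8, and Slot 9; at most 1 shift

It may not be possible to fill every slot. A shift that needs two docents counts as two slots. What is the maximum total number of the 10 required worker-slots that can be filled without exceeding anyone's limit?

Total capacity across all docents is 2+2+1+1+1+1 = 8, and 10 slots are needed, so at most 8 can be filled.
An assignment achieving 8: Slot 1→Yilmaz, Slot 2→Kahale, Slot 3→Leclerc, Slot 4→Chen+Farahani, Slot 5→Farahani, Slot 7→Jensen, Slot 8→Chen.
Loads: Chen 2/2, Farahani 2/2, Leclerc 1/1, Kahale 1/1, Jensen 1/1, Yilmaz 1/1.

8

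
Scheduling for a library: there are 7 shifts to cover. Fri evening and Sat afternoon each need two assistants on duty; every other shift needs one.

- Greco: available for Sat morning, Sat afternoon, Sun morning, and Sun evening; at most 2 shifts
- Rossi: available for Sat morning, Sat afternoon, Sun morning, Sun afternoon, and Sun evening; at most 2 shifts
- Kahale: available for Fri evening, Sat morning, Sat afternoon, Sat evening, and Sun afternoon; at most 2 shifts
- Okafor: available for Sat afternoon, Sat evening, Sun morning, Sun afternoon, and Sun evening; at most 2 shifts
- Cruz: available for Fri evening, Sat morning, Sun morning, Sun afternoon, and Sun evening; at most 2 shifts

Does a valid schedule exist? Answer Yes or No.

Yes

Fri evening can only be covered by Kahale and Cruz, so that assignment is forced.
One valid schedule: Fri evening→Kahale+Cruz, Sat morning→Greco, Sat afternoon→Rossi+Okafor, Sat evening→Kahale, Sun morning→Greco, Sun afternoon→Rossi, Sun evening→Okafor.
Loads: Greco 2/2, Rossi 2/2, Kahale 2/2, Okafor 2/2, Cruz 1/2 — all within limits.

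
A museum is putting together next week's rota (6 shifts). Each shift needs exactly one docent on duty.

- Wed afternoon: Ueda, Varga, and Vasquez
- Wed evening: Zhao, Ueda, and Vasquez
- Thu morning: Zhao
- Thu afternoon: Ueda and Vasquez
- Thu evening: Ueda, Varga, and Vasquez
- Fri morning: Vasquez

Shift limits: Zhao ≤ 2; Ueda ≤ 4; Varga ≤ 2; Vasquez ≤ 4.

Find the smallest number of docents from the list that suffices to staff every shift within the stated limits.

2

6 slots to fill and no one can take more than 4, so at least ⌈6/4⌉ = 2 docents are needed.
Zhao and Vasquez alone can cover everything: Wed afternoon→Vasquez, Wed evening→Zhao, Thu morning→Zhao, Thu afternoon→Vasquez, Thu evening→Vasquez, Fri morning→Vasquez.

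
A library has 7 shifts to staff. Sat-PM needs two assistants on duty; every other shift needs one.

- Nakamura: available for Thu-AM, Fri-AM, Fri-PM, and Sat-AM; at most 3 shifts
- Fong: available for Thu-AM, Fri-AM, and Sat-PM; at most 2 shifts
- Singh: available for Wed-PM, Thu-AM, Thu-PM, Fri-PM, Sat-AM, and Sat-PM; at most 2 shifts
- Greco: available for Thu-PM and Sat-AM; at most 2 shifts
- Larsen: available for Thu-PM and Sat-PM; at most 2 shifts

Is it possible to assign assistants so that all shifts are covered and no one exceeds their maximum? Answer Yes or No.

Wed-PM can only be covered by Singh, so that assignment is forced.
One valid schedule: Wed-PM→Singh, Thu-AM→Nakamura, Thu-PM→Singh, Fri-AM→Nakamura, Fri-PM→Nakamura, Sat-AM→Greco, Sat-PM→Fong+Larsen.
Loads: Nakamura 3/3, Fong 1/2, Singh 2/2, Greco 1/2, Larsen 1/2 — all within limits.

Yes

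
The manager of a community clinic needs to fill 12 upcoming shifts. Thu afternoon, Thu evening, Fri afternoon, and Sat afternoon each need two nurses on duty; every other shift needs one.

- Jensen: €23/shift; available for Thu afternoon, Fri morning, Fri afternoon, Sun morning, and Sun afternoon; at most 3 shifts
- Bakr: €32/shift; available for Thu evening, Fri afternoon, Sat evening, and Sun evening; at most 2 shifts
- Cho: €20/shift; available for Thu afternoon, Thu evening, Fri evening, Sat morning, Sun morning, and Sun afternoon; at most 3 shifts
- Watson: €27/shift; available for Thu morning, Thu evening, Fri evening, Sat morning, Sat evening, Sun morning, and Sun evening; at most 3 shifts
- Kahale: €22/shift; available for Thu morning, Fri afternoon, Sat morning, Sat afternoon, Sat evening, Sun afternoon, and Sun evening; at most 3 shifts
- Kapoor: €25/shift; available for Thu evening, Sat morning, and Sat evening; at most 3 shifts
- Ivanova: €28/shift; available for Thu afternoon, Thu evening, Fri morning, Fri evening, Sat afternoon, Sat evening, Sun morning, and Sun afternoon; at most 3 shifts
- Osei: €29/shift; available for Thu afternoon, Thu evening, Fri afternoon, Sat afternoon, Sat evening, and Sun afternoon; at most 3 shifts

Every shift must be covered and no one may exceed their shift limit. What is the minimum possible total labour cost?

€379

Picking the cheapest available nurse for each shift independently would cost €352, but that ignores the shift limits.
An optimal schedule: Thu morning→Kahale, Thu afternoon→Cho+Jensen, Thu evening→Kapoor+Watson, Fri morning→Jensen, Fri afternoon→Kahale+Jensen, Fri evening→Cho, Sat morning→Kapoor, Sat afternoon→Kahale+Ivanova, Sat evening→Kapoor, Sun morning→Watson, Sun afternoon→Cho, Sun evening→Watson.
Total: 22 + 20 + 23 + 25 + 27 + 23 + 22 + 23 + 20 + 25 + 22 + 28 + 25 + 27 + 20 + 27 = €379.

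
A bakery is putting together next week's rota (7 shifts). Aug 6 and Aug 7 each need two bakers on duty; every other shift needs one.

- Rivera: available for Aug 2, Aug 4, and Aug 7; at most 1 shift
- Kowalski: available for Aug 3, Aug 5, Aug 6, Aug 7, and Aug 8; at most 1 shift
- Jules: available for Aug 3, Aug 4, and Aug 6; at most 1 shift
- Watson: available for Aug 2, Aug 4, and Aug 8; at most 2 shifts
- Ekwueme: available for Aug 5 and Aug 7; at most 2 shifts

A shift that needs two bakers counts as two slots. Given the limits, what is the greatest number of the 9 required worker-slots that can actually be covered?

Total capacity across all bakers is 1+1+1+2+2 = 7, and 9 slots are needed, so at most 7 can be filled.
An assignment achieving 7: Aug 2→Rivera, Aug 3→Kowalski, Aug 4→Watson, Aug 5→Ekwueme, Aug 6→Jules, Aug 7→Ekwueme, Aug 8→Watson.
Loads: Rivera 1/1, Kowalski 1/1, Jules 1/1, Watson 2/2, Ekwueme 2/2.

7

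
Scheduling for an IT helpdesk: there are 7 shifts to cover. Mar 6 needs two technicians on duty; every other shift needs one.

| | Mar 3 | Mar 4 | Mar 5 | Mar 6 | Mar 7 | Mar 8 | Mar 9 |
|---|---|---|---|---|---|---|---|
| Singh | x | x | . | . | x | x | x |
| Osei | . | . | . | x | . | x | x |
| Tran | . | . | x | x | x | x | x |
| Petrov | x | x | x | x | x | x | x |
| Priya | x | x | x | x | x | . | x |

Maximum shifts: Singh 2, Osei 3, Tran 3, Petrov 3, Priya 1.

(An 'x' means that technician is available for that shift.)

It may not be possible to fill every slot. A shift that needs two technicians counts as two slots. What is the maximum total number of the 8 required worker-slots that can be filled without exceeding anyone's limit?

Total capacity across all technicians is 2+3+3+3+1 = 12, and 8 slots are needed, so at most 8 can be filled.
An assignment achieving 8: Mar 3→Singh, Mar 4→Singh, Mar 5→Tran, Mar 6→Osei+Tran, Mar 7→Tran, Mar 8→Osei, Mar 9→Osei.
Loads: Singh 2/2, Osei 3/3, Tran 3/3, Petrov 0/3, Priya 0/1.

8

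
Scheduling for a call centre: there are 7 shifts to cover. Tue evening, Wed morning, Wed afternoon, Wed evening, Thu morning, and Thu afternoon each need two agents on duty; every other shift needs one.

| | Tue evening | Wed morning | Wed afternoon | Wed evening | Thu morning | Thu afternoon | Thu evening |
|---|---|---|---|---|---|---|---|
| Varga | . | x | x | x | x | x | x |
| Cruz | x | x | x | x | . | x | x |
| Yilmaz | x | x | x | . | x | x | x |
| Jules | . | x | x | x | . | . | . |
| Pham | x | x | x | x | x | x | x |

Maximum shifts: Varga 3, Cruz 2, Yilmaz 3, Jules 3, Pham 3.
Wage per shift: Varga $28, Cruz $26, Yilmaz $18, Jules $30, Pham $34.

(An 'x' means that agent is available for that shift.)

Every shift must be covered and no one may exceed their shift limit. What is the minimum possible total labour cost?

Picking the cheapest available agent for each shift independently would cost $294, but that ignores the shift limits.
An optimal schedule: Tue evening→Yilmaz+Cruz, Wed morning→Varga+Jules, Wed afternoon→Jules+Pham, Wed evening→Cruz+Jules, Thu morning→Yilmaz+Varga, Thu afternoon→Varga+Pham, Thu evening→Yilmaz.
Total: 18 + 26 + 28 + 30 + 30 + 34 + 26 + 30 + 18 + 28 + 28 + 34 + 18 = $348.

$348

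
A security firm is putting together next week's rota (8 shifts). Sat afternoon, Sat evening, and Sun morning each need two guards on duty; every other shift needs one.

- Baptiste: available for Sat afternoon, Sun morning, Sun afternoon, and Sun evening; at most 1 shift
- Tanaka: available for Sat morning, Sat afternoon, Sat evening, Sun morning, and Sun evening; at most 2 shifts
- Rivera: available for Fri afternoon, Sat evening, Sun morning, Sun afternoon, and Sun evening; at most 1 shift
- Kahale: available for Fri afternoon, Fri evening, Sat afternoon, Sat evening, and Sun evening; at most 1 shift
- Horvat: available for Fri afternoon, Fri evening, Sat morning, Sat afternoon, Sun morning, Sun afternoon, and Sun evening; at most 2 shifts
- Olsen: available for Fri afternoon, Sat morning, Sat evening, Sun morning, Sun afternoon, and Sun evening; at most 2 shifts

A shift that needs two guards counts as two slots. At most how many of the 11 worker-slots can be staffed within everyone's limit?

9

Total capacity across all guards is 1+2+1+1+2+2 = 9, and 11 slots are needed, so at most 9 can be filled.
An assignment achieving 9: Fri afternoon→Rivera, Fri evening→Kahale, Sat morning→Tanaka, Sat afternoon→Baptiste+Tanaka, Sat evening→Olsen, Sun morning→Horvat+Olsen, Sun afternoon→Horvat.
Loads: Baptiste 1/1, Tanaka 2/2, Rivera 1/1, Kahale 1/1, Horvat 2/2, Olsen 2/2.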